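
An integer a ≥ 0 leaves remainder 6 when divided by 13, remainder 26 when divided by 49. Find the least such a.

565

Combine the congruences pairwise.
From a ≡ 6 (mod 13) write a = 6 + 13t. Substituting into a ≡ 26 (mod 49) gives 13t ≡ 20 (mod 49), and since 13⁻¹ ≡ 34 (mod 49), t ≡ 43. Hence a ≡ 6 + 13·43 = 565 (mod 637).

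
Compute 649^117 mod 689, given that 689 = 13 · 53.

584

Mod 13: 649 ≡ 12; by Fermat, exponent reduces to 117 mod 12 = 9; 12^9 ≡ 12 (mod 13).
Mod 53: 649 ≡ 13; by Fermat, exponent reduces to 117 mod 52 = 13; 13^13 ≡ 1 (mod 53).
Combine by CRT: x ≡ 12 (mod 13), x ≡ 1 (mod 53) ⇒ x ≡ 584 (mod 689).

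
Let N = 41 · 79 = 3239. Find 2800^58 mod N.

2130

Mod 41: 2800 ≡ 12; by Fermat, exponent reduces to 58 mod 40 = 18; 12^18 ≡ 39 (mod 41).
Mod 79: 2800 ≡ 35; 35^58 ≡ 76 (mod 79).
Combine by CRT: x ≡ 39 (mod 41), x ≡ 76 (mod 79) ⇒ x ≡ 2130 (mod 3239).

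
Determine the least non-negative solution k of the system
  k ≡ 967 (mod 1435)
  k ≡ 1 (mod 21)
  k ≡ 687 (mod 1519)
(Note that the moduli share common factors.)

gcd(1435, 21) = 7 and 7 | (1 − 967), so the pair is consistent; merging gives k ≡ 967 (mod 4305), where 4305 = lcm(1435, 21).
gcd(4305, 1519) = 7 and 7 | (687 − 967), so the pair is consistent; merging gives k ≡ 836137 (mod 934185), where 934185 = lcm(4305, 1519).
The solution is unique modulo lcm(1435, 21, 1519) = 934185.

836137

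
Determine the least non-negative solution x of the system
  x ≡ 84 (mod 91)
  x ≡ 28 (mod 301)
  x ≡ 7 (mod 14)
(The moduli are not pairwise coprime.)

gcd(91, 301) = 7 and 7 | (28 − 84), so the pair is consistent; merging gives x ≡ 630 (mod 3913), where 3913 = lcm(91, 301).
gcd(3913, 14) = 7 and 7 | (7 − 630), so the pair is consistent; merging gives x ≡ 4543 (mod 7826), where 7826 = lcm(3913, 14).
The solution is unique modulo lcm(91, 301, 14) = 7826.

4543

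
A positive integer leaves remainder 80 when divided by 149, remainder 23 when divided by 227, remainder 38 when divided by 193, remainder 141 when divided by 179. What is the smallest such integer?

653865124

From m ≡ 80 (mod 149) write m = 80 + 149t. Substituting into m ≡ 23 (mod 227) gives 149t ≡ 170 (mod 227), and since 149⁻¹ ≡ 32 (mod 227), t ≡ 219. Hence m ≡ 80 + 149·219 = 32711 (mod 33823).
From m ≡ 32711 (mod 33823) write m = 32711 + 33823t. Substituting into m ≡ 38 (mod 193) gives 33823t ≡ 137 (mod 193), and since 48⁻¹ ≡ 189 (mod 193), t ≡ 31. Hence m ≡ 32711 + 33823·31 = 1081224 (mod 6527839).
From m ≡ 1081224 (mod 6527839) write m = 1081224 + 6527839t. Substituting into m ≡ 141 (mod 179) gives 6527839t ≡ 77 (mod 179), and since 67⁻¹ ≡ 171 (mod 179), t ≡ 100. Hence m ≡ 1081224 + 6527839·100 = 653865124 (mod 1168483181).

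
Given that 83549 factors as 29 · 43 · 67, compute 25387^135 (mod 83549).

Mod 29: 25387 ≡ 12; by Fermat, exponent reduces to 135 mod 28 = 23; 12^23 ≡ 17 (mod 29).
Mod 43: 25387 ≡ 17; by Fermat, exponent reduces to 135 mod 42 = 9; 17^9 ≡ 41 (mod 43).
Mod 67: 25387 ≡ 61; by Fermat, exponent reduces to 135 mod 66 = 3; 61^3 ≡ 52 (mod 67).
Combine by CRT: x ≡ 17 (mod 29), x ≡ 41 (mod 43), x ≡ 52 (mod 67) ⇒ x ≡ 39515 (mod 83549).

39515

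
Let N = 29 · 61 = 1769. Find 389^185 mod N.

Mod 29: 389 ≡ 12; by Fermat, exponent reduces to 185 mod 28 = 17; 12^17 ≡ 12 (mod 29).
Mod 61: 389 ≡ 23; by Fermat, exponent reduces to 185 mod 60 = 5; 23^5 ≡ 50 (mod 61).
Combine by CRT: x ≡ 12 (mod 29), x ≡ 50 (mod 61) ⇒ x ≡ 1636 (mod 1769).

1636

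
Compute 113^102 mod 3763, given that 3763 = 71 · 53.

Mod 71: 113 ≡ 42; by Fermat, exponent reduces to 102 mod 70 = 32; 42^32 ≡ 2 (mod 71).
Mod 53: 113 ≡ 7; by Fermat, exponent reduces to 102 mod 52 = 50; 7^50 ≡ 13 (mod 53).
Combine by CRT: x ≡ 2 (mod 71), x ≡ 13 (mod 53) ⇒ x ≡ 2345 (mod 3763).

2345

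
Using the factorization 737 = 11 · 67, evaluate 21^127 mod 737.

Mod 11: 21 ≡ 10; by Fermat, exponent reduces to 127 mod 10 = 7; 10^7 ≡ 10 (mod 11).
Mod 67: 21 ≡ 21; by Fermat, exponent reduces to 127 mod 66 = 61; 21^61 ≡ 26 (mod 67).
Combine by CRT: x ≡ 10 (mod 11), x ≡ 26 (mod 67) ⇒ x ≡ 428 (mod 737).

428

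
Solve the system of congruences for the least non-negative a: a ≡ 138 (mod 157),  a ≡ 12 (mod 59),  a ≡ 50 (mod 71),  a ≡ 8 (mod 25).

7451358

From a ≡ 138 (mod 157) write a = 138 + 157t. Substituting into a ≡ 12 (mod 59) gives 157t ≡ 51 (mod 59), and since 39⁻¹ ≡ 56 (mod 59), t ≡ 24. Hence a ≡ 138 + 157·24 = 3906 (mod 9263).
From a ≡ 3906 (mod 9263) write a = 3906 + 9263t. Substituting into a ≡ 50 (mod 71) gives 9263t ≡ 49 (mod 71), and since 33⁻¹ ≡ 28 (mod 71), t ≡ 23. Hence a ≡ 3906 + 9263·23 = 216955 (mod 657673).
From a ≡ 216955 (mod 657673) write a = 216955 + 657673t. Substituting into a ≡ 8 (mod 25) gives 657673t ≡ 3 (mod 25), and since 23⁻¹ ≡ 12 (mod 25), t ≡ 11. Hence a ≡ 216955 + 657673·11 = 7451358 (mod 16441825).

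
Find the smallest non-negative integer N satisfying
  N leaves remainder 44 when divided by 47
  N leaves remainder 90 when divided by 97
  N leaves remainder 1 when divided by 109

133853

Combine the congruences pairwise.
From N ≡ 44 (mod 47) write N = 44 + 47t. Substituting into N ≡ 90 (mod 97) gives 47t ≡ 46 (mod 97), and since 47⁻¹ ≡ 64 (mod 97), t ≡ 34. Hence N ≡ 44 + 47·34 = 1642 (mod 4559).
From N ≡ 1642 (mod 4559) write N = 1642 + 4559t. Substituting into N ≡ 1 (mod 109) gives 4559t ≡ 103 (mod 109), and since 90⁻¹ ≡ 86 (mod 109), t ≡ 29. Hence N ≡ 1642 + 4559·29 = 133853 (mod 496931).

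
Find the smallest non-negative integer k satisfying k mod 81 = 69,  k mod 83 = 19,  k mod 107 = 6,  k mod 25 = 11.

The moduli are pairwise coprime; N = 81·83·107·25 = 17984025.
N/81 = 222025; 222025 ≡ 4 (mod 81); 4·61 ≡ 1, so inverse 61.
N/83 = 216675; 216675 ≡ 45 (mod 83); 45·24 ≡ 1, so inverse 24.
N/107 = 168075; 168075 ≡ 85 (mod 107); 85·34 ≡ 1, so inverse 34.
N/25 = 719361; 719361 ≡ 11 (mod 25); 11·16 ≡ 1, so inverse 16.
k ≡ 69·222025·61 + 19·216675·24 + 6·168075·34 + 11·719361·16 = 1194201861.
1194201861 mod 17984025 = 7256211.

7256211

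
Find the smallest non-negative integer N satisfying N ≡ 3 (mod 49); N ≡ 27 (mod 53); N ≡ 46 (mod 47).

82813

The moduli are pairwise coprime; M = 49·53·47 = 122059.
M/49 = 2491; 2491 ≡ 41 (mod 49); 41·6 ≡ 1, so inverse 6.
M/53 = 2303; 2303 ≡ 24 (mod 53); 24·42 ≡ 1, so inverse 42.
M/47 = 2597; 2597 ≡ 12 (mod 47); 12·4 ≡ 1, so inverse 4.
N ≡ 3·2491·6 + 27·2303·42 + 46·2597·4 = 3134288.
3134288 mod 122059 = 82813.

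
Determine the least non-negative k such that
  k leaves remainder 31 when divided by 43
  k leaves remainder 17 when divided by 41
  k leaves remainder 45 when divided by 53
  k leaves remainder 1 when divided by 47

From k ≡ 31 (mod 43) write k = 31 + 43t. Substituting into k ≡ 17 (mod 41) gives 43t ≡ 27 (mod 41), and since 2⁻¹ ≡ 21 (mod 41), t ≡ 34. Hence k ≡ 31 + 43·34 = 1493 (mod 1763).
From k ≡ 1493 (mod 1763) write k = 1493 + 1763t. Substituting into k ≡ 45 (mod 53) gives 1763t ≡ 36 (mod 53), and since 14⁻¹ ≡ 19 (mod 53), t ≡ 48. Hence k ≡ 1493 + 1763·48 = 86117 (mod 93439).
From k ≡ 86117 (mod 93439) write k = 86117 + 93439t. Substituting into k ≡ 1 (mod 47) gives 93439t ≡ 35 (mod 47), and since 3⁻¹ ≡ 16 (mod 47), t ≡ 43. Hence k ≡ 86117 + 93439·43 = 4103994 (mod 4391633).

4103994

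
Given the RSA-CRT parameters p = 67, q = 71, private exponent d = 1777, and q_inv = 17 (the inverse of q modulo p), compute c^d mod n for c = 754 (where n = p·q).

d_p = d mod (p−1) = 1777 mod 66 = 61; d_q = d mod (q−1) = 27.
m₁ = c^(d_p) mod p: c ≡ 17 (mod 67), and 17^61 mod 67 = 19.
m₂ = c^(d_q) mod q: c ≡ 44 (mod 71), and 44^27 mod 71 = 69.
h = q_inv·(m₁ − m₂) mod p = 17·(19 − 69) mod 67 = 21.
m = m₂ + h·q = 69 + 21·71 = 1560.

1560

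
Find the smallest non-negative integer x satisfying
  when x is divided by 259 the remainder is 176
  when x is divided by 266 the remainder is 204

Combine the congruences pairwise.
gcd(259, 266) = 7 and 7 | (204 − 176), so the pair is consistent; merging gives x ≡ 8982 (mod 9842), where 9842 = lcm(259, 266).
The solution is unique modulo lcm(259, 266) = 9842.

8982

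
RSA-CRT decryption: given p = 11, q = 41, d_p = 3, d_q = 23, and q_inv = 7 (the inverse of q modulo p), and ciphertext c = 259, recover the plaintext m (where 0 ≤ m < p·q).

304

m₁ = c^(d_p) mod p: c ≡ 6 (mod 11), and 6^3 mod 11 = 7.
m₂ = c^(d_q) mod q: c ≡ 13 (mod 41), and 13^23 mod 41 = 17.
h = q_inv·(m₁ − m₂) mod p = 7·(7 − 17) mod 11 = 7.
m = m₂ + h·q = 17 + 7·41 = 304.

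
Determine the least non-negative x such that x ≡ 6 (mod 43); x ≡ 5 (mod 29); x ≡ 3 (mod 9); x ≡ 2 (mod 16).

The moduli are pairwise coprime; N = 43·29·9·16 = 179568.
N/43 = 4176; 4176 ≡ 5 (mod 43); 5·26 ≡ 1, so inverse 26.
N/29 = 6192; 6192 ≡ 15 (mod 29); 15·2 ≡ 1, so inverse 2.
N/9 = 19952; 19952 ≡ 8 (mod 9); 8·8 ≡ 1, so inverse 8.
N/16 = 11223; 11223 ≡ 7 (mod 16); 7·7 ≡ 1, so inverse 7.
x ≡ 6·4176·26 + 5·6192·2 + 3·19952·8 + 2·11223·7 = 1349346.
1349346 mod 179568 = 92370.

92370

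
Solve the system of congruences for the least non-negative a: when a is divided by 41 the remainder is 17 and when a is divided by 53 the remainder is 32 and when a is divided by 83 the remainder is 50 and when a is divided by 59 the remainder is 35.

The moduli are pairwise coprime; N = 41·53·83·59 = 10641181.
N/41 = 259541; 259541 ≡ 11 (mod 41); 11·15 ≡ 1, so inverse 15.
N/53 = 200777; 200777 ≡ 13 (mod 53); 13·49 ≡ 1, so inverse 49.
N/83 = 128207; 128207 ≡ 55 (mod 83); 55·80 ≡ 1, so inverse 80.
N/59 = 180359; 180359 ≡ 55 (mod 59); 55·44 ≡ 1, so inverse 44.
a ≡ 17·259541·15 + 32·200777·49 + 50·128207·80 + 35·180359·44 = 1171582151.
1171582151 mod 10641181 = 1052241.

1052241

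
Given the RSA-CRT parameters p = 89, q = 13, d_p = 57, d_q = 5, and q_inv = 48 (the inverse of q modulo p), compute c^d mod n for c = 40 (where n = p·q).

m₁ = c^(d_p) mod p: c ≡ 40 (mod 89), and 40^57 mod 89 = 68.
m₂ = c^(d_q) mod q: c ≡ 1 (mod 13), and 1^5 mod 13 = 1.
h = q_inv·(m₁ − m₂) mod p = 48·(68 − 1) mod 89 = 12.
m = m₂ + h·q = 1 + 12·13 = 157.

157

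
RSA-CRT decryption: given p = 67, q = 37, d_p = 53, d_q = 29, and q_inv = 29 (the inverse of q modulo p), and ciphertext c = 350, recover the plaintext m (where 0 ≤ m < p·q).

m₁ = c^(d_p) mod p: c ≡ 15 (mod 67), and 15^53 mod 67 = 14.
m₂ = c^(d_q) mod q: c ≡ 17 (mod 37), and 17^29 mod 37 = 5.
h = q_inv·(m₁ − m₂) mod p = 29·(14 − 5) mod 67 = 60.
m = m₂ + h·q = 5 + 60·37 = 2225.

2225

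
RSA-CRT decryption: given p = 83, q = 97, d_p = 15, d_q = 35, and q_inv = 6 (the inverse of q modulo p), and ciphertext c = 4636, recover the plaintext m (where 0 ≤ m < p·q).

m₁ = c^(d_p) mod p: c ≡ 71 (mod 83), and 71^15 mod 83 = 8.
m₂ = c^(d_q) mod q: c ≡ 77 (mod 97), and 77^35 mod 97 = 51.
h = q_inv·(m₁ − m₂) mod p = 6·(8 − 51) mod 83 = 74.
m = m₂ + h·q = 51 + 74·97 = 7229.

7229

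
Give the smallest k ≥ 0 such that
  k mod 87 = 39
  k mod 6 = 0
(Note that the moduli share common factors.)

gcd(87, 6) = 3 and 3 | (0 − 39), so the pair is consistent; merging gives k ≡ 126 (mod 174), where 174 = lcm(87, 6).
The solution is unique modulo lcm(87, 6) = 174.

126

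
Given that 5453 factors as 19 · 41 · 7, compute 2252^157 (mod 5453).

2217

Mod 19: 2252 ≡ 10; by Fermat, exponent reduces to 157 mod 18 = 13; 10^13 ≡ 13 (mod 19).
Mod 41: 2252 ≡ 38; by Fermat, exponent reduces to 157 mod 40 = 37; 38^37 ≡ 3 (mod 41).
Mod 7: 2252 ≡ 5; by Fermat, exponent reduces to 157 mod 6 = 1; 5^1 ≡ 5 (mod 7).
Combine by CRT: x ≡ 13 (mod 19), x ≡ 3 (mod 41), x ≡ 5 (mod 7) ⇒ x ≡ 2217 (mod 5453).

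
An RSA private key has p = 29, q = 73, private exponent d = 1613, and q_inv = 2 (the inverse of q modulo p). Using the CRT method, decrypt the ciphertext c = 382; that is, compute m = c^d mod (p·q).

299

d_p = d mod (p−1) = 1613 mod 28 = 17; d_q = d mod (q−1) = 29.
m₁ = c^(d_p) mod p: c ≡ 5 (mod 29), and 5^17 mod 29 = 9.
m₂ = c^(d_q) mod q: c ≡ 17 (mod 73), and 17^29 mod 73 = 7.
h = q_inv·(m₁ − m₂) mod p = 2·(9 − 7) mod 29 = 4.
m = m₂ + h·q = 7 + 4·73 = 299.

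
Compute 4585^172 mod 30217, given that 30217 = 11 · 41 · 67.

1302

Mod 11: 4585 ≡ 9; by Fermat, exponent reduces to 172 mod 10 = 2; 9^2 ≡ 4 (mod 11).
Mod 41: 4585 ≡ 34; by Fermat, exponent reduces to 172 mod 40 = 12; 34^12 ≡ 31 (mod 41).
Mod 67: 4585 ≡ 29; by Fermat, exponent reduces to 172 mod 66 = 40; 29^40 ≡ 29 (mod 67).
Combine by CRT: x ≡ 4 (mod 11), x ≡ 31 (mod 41), x ≡ 29 (mod 67) ⇒ x ≡ 1302 (mod 30217).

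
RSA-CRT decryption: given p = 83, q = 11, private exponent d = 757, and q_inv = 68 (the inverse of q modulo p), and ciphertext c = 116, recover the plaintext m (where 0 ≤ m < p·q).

d_p = d mod (p−1) = 757 mod 82 = 19; d_q = d mod (q−1) = 7.
m₁ = c^(d_p) mod p: c ≡ 33 (mod 83), and 33^19 mod 83 = 37.
m₂ = c^(d_q) mod q: c ≡ 6 (mod 11), and 6^7 mod 11 = 8.
h = q_inv·(m₁ − m₂) mod p = 68·(37 − 8) mod 83 = 63.
m = m₂ + h·q = 8 + 63·11 = 701.

701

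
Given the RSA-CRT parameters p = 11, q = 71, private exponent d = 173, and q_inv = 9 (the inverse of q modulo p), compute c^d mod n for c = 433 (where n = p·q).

d_p = d mod (p−1) = 173 mod 10 = 3; d_q = d mod (q−1) = 33.
m₁ = c^(d_p) mod p: c ≡ 4 (mod 11), and 4^3 mod 11 = 9.
m₂ = c^(d_q) mod q: c ≡ 7 (mod 71), and 7^33 mod 71 = 42.
h = q_inv·(m₁ − m₂) mod p = 9·(9 − 42) mod 11 = 0.
m = m₂ + h·q = 42 + 0·71 = 42.

42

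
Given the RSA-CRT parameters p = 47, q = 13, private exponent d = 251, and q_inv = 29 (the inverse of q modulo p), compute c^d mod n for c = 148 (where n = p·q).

541

d_p = d mod (p−1) = 251 mod 46 = 21; d_q = d mod (q−1) = 11.
m₁ = c^(d_p) mod p: c ≡ 7 (mod 47), and 7^21 mod 47 = 24.
m₂ = c^(d_q) mod q: c ≡ 5 (mod 13), and 5^11 mod 13 = 8.
h = q_inv·(m₁ − m₂) mod p = 29·(24 − 8) mod 47 = 41.
m = m₂ + h·q = 8 + 41·13 = 541.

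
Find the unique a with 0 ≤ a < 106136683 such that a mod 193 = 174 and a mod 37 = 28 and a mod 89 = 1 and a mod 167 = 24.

The moduli are pairwise coprime; N = 193·37·89·167 = 106136683.
N/193 = 549931; 549931 ≡ 74 (mod 193); 74·60 ≡ 1, so inverse 60.
N/37 = 2868559; 2868559 ≡ 23 (mod 37); 23·29 ≡ 1, so inverse 29.
N/89 = 1192547; 1192547 ≡ 36 (mod 89); 36·47 ≡ 1, so inverse 47.
N/167 = 635549; 635549 ≡ 114 (mod 167); 114·63 ≡ 1, so inverse 63.
a ≡ 174·549931·60 + 28·2868559·29 + 1·1192547·47 + 24·635549·63 = 9087549345.
9087549345 mod 106136683 = 65931290.

65931290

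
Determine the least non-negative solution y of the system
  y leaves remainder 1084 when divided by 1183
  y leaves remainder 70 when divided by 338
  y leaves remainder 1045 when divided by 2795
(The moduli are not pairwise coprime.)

417500

gcd(1183, 338) = 169 and 169 | (70 − 1084), so the pair is consistent; merging gives y ≡ 1084 (mod 2366), where 2366 = lcm(1183, 338).
gcd(2366, 2795) = 13 and 13 | (1045 − 1084), so the pair is consistent; merging gives y ≡ 417500 (mod 508690), where 508690 = lcm(2366, 2795).
The solution is unique modulo lcm(1183, 338, 2795) = 508690.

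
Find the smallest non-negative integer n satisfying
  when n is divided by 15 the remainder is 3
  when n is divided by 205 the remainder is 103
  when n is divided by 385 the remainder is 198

4818

Combine the congruences pairwise.
gcd(15, 205) = 5 and 5 | (103 − 3), so the pair is consistent; merging gives n ≡ 513 (mod 615), where 615 = lcm(15, 205).
gcd(615, 385) = 5 and 5 | (198 − 513), so the pair is consistent; merging gives n ≡ 4818 (mod 47355), where 47355 = lcm(615, 385).
The solution is unique modulo lcm(15, 205, 385) = 47355.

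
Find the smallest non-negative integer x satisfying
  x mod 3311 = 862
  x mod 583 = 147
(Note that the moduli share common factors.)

116747

gcd(3311, 583) = 11 and 11 | (147 − 862), so the pair is consistent; merging gives x ≡ 116747 (mod 175483), where 175483 = lcm(3311, 583).
The solution is unique modulo lcm(3311, 583) = 175483.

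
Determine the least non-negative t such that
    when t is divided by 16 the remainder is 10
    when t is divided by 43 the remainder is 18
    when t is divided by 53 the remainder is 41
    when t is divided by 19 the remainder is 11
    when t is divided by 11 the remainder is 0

From t ≡ 10 (mod 16) write t = 10 + 16s. Substituting into t ≡ 18 (mod 43) gives 16s ≡ 8 (mod 43), and since 16⁻¹ ≡ 35 (mod 43), s ≡ 22. Hence t ≡ 10 + 16·22 = 362 (mod 688).
From t ≡ 362 (mod 688) write t = 362 + 688s. Substituting into t ≡ 41 (mod 53) gives 688s ≡ 50 (mod 53), and since 52⁻¹ ≡ 52 (mod 53), s ≡ 3. Hence t ≡ 362 + 688·3 = 2426 (mod 36464).
From t ≡ 2426 (mod 36464) write t = 2426 + 36464s. Substituting into t ≡ 11 (mod 19) gives 36464s ≡ 17 (mod 19), and since 3⁻¹ ≡ 13 (mod 19), s ≡ 12. Hence t ≡ 2426 + 36464·12 = 439994 (mod 692816).
From t ≡ 439994 (mod 692816) write t = 439994 + 692816s. Substituting into t ≡ 0 (mod 11) gives 692816s ≡ 6 (mod 11), and since 3⁻¹ ≡ 4 (mod 11), s ≡ 2. Hence t ≡ 439994 + 692816·2 = 1825626 (mod 7620976).

1825626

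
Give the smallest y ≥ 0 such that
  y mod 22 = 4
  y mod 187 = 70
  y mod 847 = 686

Combine the congruences pairwise.
gcd(22, 187) = 11 and 11 | (70 − 4), so the pair is consistent; merging gives y ≡ 70 (mod 374), where 374 = lcm(22, 187).
gcd(374, 847) = 11 and 11 | (686 − 70), so the pair is consistent; merging gives y ≡ 21014 (mod 28798), where 28798 = lcm(374, 847).
The solution is unique modulo lcm(22, 187, 847) = 28798.

21014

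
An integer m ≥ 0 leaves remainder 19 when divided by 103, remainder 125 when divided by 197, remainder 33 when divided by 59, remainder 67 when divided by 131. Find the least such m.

The moduli are pairwise coprime; N = 103·197·59·131 = 156829139.
N/103 = 1522613; 1522613 ≡ 67 (mod 103); 67·20 ≡ 1, so inverse 20.
N/197 = 796087; 796087 ≡ 10 (mod 197); 10·138 ≡ 1, so inverse 138.
N/59 = 2658121; 2658121 ≡ 53 (mod 59); 53·49 ≡ 1, so inverse 49.
N/131 = 1197169; 1197169 ≡ 91 (mod 131); 91·36 ≡ 1, so inverse 36.
m ≡ 19·1522613·20 + 125·796087·138 + 33·2658121·49 + 67·1197169·36 = 21496846975.
21496846975 mod 156829139 = 11254932.

11254932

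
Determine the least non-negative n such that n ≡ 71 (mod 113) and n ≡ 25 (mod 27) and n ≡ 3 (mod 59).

From n ≡ 71 (mod 113) write n = 71 + 113t. Substituting into n ≡ 25 (mod 27) gives 113t ≡ 8 (mod 27), and since 5⁻¹ ≡ 11 (mod 27), t ≡ 7. Hence n ≡ 71 + 113·7 = 862 (mod 3051).
From n ≡ 862 (mod 3051) write n = 862 + 3051t. Substituting into n ≡ 3 (mod 59) gives 3051t ≡ 26 (mod 59), and since 42⁻¹ ≡ 52 (mod 59), t ≡ 54. Hence n ≡ 862 + 3051·54 = 165616 (mod 180009).

165616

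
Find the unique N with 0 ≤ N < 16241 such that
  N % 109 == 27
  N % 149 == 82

14088

Combine the congruences pairwise.
From N ≡ 27 (mod 109) write N = 27 + 109t. Substituting into N ≡ 82 (mod 149) gives 109t ≡ 55 (mod 149), and since 109⁻¹ ≡ 108 (mod 149), t ≡ 129. Hence N ≡ 27 + 109·129 = 14088 (mod 16241).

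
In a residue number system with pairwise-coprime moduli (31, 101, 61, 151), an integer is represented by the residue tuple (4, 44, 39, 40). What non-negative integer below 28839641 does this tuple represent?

10964301

The moduli are pairwise coprime; N = 31·101·61·151 = 28839641.
N/31 = 930311; 930311 ≡ 1 (mod 31), inverse 1.
N/101 = 285541; 285541 ≡ 14 (mod 101); 14·65 ≡ 1, so inverse 65.
N/61 = 472781; 472781 ≡ 31 (mod 61); 31·2 ≡ 1, so inverse 2.
N/151 = 190991; 190991 ≡ 127 (mod 151); 127·44 ≡ 1, so inverse 44.
x ≡ 4·930311·1 + 44·285541·65 + 39·472781·2 + 40·190991·44 = 1193389582.
1193389582 mod 28839641 = 10964301.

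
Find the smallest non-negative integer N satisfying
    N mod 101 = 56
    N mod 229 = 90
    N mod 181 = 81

183977

The moduli are pairwise coprime; M = 101·229·181 = 4186349.
M/101 = 41449; 41449 ≡ 39 (mod 101); 39·57 ≡ 1, so inverse 57.
M/229 = 18281; 18281 ≡ 190 (mod 229); 190·182 ≡ 1, so inverse 182.
M/181 = 23129; 23129 ≡ 142 (mod 181); 142·116 ≡ 1, so inverse 116.
N ≡ 56·41449·57 + 90·18281·182 + 81·23129·116 = 649068072.
649068072 mod 4186349 = 183977.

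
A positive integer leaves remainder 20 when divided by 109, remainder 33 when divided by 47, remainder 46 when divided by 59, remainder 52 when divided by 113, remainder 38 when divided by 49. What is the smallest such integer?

203931717

The moduli are pairwise coprime; M = 109·47·59·113·49 = 1673597009.
M/109 = 15354101; 15354101 ≡ 34 (mod 109); 34·93 ≡ 1, so inverse 93.
M/47 = 35608447; 35608447 ≡ 25 (mod 47); 25·32 ≡ 1, so inverse 32.
M/59 = 28366051; 28366051 ≡ 31 (mod 59); 31·40 ≡ 1, so inverse 40.
M/113 = 14810593; 14810593 ≡ 22 (mod 113); 22·36 ≡ 1, so inverse 36.
M/49 = 34155041; 34155041 ≡ 32 (mod 49); 32·23 ≡ 1, so inverse 23.
N ≡ 20·15354101·93 + 33·35608447·32 + 46·28366051·40 + 52·14810593·36 + 38·34155041·23 = 175931617662.
175931617662 mod 1673597009 = 203931717.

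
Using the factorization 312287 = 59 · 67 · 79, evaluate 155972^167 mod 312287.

36231

Mod 59: 155972 ≡ 35; by Fermat, exponent reduces to 167 mod 58 = 51; 35^51 ≡ 5 (mod 59).
Mod 67: 155972 ≡ 63; by Fermat, exponent reduces to 167 mod 66 = 35; 63^35 ≡ 51 (mod 67).
Mod 79: 155972 ≡ 26; by Fermat, exponent reduces to 167 mod 78 = 11; 26^11 ≡ 49 (mod 79).
Combine by CRT: x ≡ 5 (mod 59), x ≡ 51 (mod 67), x ≡ 49 (mod 79) ⇒ x ≡ 36231 (mod 312287).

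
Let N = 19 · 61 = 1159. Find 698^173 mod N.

773

Mod 19: 698 ≡ 14; by Fermat, exponent reduces to 173 mod 18 = 11; 14^11 ≡ 13 (mod 19).
Mod 61: 698 ≡ 27; by Fermat, exponent reduces to 173 mod 60 = 53; 27^53 ≡ 41 (mod 61).
Combine by CRT: x ≡ 13 (mod 19), x ≡ 41 (mod 61) ⇒ x ≡ 773 (mod 1159).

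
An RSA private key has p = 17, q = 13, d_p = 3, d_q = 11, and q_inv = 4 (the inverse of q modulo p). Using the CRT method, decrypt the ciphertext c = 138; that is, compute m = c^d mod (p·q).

161

m₁ = c^(d_p) mod p: c ≡ 2 (mod 17), and 2^3 mod 17 = 8.
m₂ = c^(d_q) mod q: c ≡ 8 (mod 13), and 8^11 mod 13 = 5.
h = q_inv·(m₁ − m₂) mod p = 4·(8 − 5) mod 17 = 12.
m = m₂ + h·q = 5 + 12·13 = 161.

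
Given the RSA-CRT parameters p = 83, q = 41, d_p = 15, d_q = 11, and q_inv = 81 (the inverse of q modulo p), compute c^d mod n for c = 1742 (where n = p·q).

1825

m₁ = c^(d_p) mod p: c ≡ 82 (mod 83), and 82^15 mod 83 = 82.
m₂ = c^(d_q) mod q: c ≡ 20 (mod 41), and 20^11 mod 41 = 21.
h = q_inv·(m₁ − m₂) mod p = 81·(82 − 21) mod 83 = 44.
m = m₂ + h·q = 21 + 44·41 = 1825.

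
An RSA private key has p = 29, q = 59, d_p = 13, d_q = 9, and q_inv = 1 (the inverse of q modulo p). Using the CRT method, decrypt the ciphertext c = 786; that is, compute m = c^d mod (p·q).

425

m₁ = c^(d_p) mod p: c ≡ 3 (mod 29), and 3^13 mod 29 = 19.
m₂ = c^(d_q) mod q: c ≡ 19 (mod 59), and 19^9 mod 59 = 12.
h = q_inv·(m₁ − m₂) mod p = 1·(19 − 12) mod 29 = 7.
m = m₂ + h·q = 12 + 7·59 = 425.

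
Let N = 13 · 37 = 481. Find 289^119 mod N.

321

Mod 13: 289 ≡ 3; by Fermat, exponent reduces to 119 mod 12 = 11; 3^11 ≡ 9 (mod 13).
Mod 37: 289 ≡ 30; by Fermat, exponent reduces to 119 mod 36 = 11; 30^11 ≡ 25 (mod 37).
Combine by CRT: x ≡ 9 (mod 13), x ≡ 25 (mod 37) ⇒ x ≡ 321 (mod 481).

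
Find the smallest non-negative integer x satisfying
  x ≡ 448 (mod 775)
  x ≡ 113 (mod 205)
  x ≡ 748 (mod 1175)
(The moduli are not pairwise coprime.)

gcd(775, 205) = 5 and 5 | (113 − 448), so the pair is consistent; merging gives x ≡ 9748 (mod 31775), where 31775 = lcm(775, 205).
gcd(31775, 1175) = 25 and 25 | (748 − 9748), so the pair is consistent; merging gives x ≡ 263948 (mod 1493425), where 1493425 = lcm(31775, 1175).
The solution is unique modulo lcm(775, 205, 1175) = 1493425.

263948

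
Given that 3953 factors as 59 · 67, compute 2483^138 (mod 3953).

813

Mod 59: 2483 ≡ 5; by Fermat, exponent reduces to 138 mod 58 = 22; 5^22 ≡ 46 (mod 59).
Mod 67: 2483 ≡ 4; by Fermat, exponent reduces to 138 mod 66 = 6; 4^6 ≡ 9 (mod 67).
Combine by CRT: x ≡ 46 (mod 59), x ≡ 9 (mod 67) ⇒ x ≡ 813 (mod 3953).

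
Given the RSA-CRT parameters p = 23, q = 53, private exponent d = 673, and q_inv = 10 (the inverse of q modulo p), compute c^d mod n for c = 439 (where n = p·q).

d_p = d mod (p−1) = 673 mod 22 = 13; d_q = d mod (q−1) = 49.
m₁ = c^(d_p) mod p: c ≡ 2 (mod 23), and 2^13 mod 23 = 4.
m₂ = c^(d_q) mod q: c ≡ 15 (mod 53), and 15^49 mod 53 = 28.
h = q_inv·(m₁ − m₂) mod p = 10·(4 − 28) mod 23 = 13.
m = m₂ + h·q = 28 + 13·53 = 717.

717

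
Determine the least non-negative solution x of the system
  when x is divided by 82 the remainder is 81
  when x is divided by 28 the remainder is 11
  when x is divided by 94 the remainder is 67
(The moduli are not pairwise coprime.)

31651

gcd(82, 28) = 2 and 2 | (11 − 81), so the pair is consistent; merging gives x ≡ 655 (mod 1148), where 1148 = lcm(82, 28).
gcd(1148, 94) = 2 and 2 | (67 − 655), so the pair is consistent; merging gives x ≡ 31651 (mod 53956), where 53956 = lcm(1148, 94).
The solution is unique modulo lcm(82, 28, 94) = 53956.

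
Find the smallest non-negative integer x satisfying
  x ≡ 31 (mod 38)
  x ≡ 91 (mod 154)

gcd(38, 154) = 2 and 2 | (91 − 31), so the pair is consistent; merging gives x ≡ 1323 (mod 2926), where 2926 = lcm(38, 154).
The solution is unique modulo lcm(38, 154) = 2926.

1323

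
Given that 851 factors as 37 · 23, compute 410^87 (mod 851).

270

Mod 37: 410 ≡ 3; by Fermat, exponent reduces to 87 mod 36 = 15; 3^15 ≡ 11 (mod 37).
Mod 23: 410 ≡ 19; by Fermat, exponent reduces to 87 mod 22 = 21; 19^21 ≡ 17 (mod 23).
Combine by CRT: x ≡ 11 (mod 37), x ≡ 17 (mod 23) ⇒ x ≡ 270 (mod 851).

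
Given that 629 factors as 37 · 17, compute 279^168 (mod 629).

84

Mod 37: 279 ≡ 20; by Fermat, exponent reduces to 168 mod 36 = 24; 20^24 ≡ 10 (mod 37).
Mod 17: 279 ≡ 7; by Fermat, exponent reduces to 168 mod 16 = 8; 7^8 ≡ 16 (mod 17).
Combine by CRT: x ≡ 10 (mod 37), x ≡ 16 (mod 17) ⇒ x ≡ 84 (mod 629).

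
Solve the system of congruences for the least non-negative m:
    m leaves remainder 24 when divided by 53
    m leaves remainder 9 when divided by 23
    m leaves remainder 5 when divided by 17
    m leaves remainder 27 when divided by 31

The moduli are pairwise coprime; N = 53·23·17·31 = 642413.
N/53 = 12121; 12121 ≡ 37 (mod 53); 37·43 ≡ 1, so inverse 43.
N/23 = 27931; 27931 ≡ 9 (mod 23); 9·18 ≡ 1, so inverse 18.
N/17 = 37789; 37789 ≡ 15 (mod 17); 15·8 ≡ 1, so inverse 8.
N/31 = 20723; 20723 ≡ 15 (mod 31); 15·29 ≡ 1, so inverse 29.
m ≡ 24·12121·43 + 9·27931·18 + 5·37789·8 + 27·20723·29 = 34771363.
34771363 mod 642413 = 81061.

81061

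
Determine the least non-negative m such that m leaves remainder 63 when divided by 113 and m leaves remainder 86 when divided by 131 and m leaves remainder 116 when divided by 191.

1288602

The moduli are pairwise coprime; N = 113·131·191 = 2827373.
N/113 = 25021; 25021 ≡ 48 (mod 113); 48·73 ≡ 1, so inverse 73.
N/131 = 21583; 21583 ≡ 99 (mod 131); 99·45 ≡ 1, so inverse 45.
N/191 = 14803; 14803 ≡ 96 (mod 191); 96·2 ≡ 1, so inverse 2.
m ≡ 63·25021·73 + 86·21583·45 + 116·14803·2 = 202032085.
202032085 mod 2827373 = 1288602.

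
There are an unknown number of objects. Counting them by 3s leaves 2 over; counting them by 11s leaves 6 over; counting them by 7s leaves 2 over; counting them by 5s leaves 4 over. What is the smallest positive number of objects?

The moduli are pairwise coprime; M = 3·11·7·5 = 1155.
M/3 = 385; 385 ≡ 1 (mod 3), inverse 1.
M/11 = 105; 105 ≡ 6 (mod 11); 6·2 ≡ 1, so inverse 2.
M/7 = 165; 165 ≡ 4 (mod 7); 4·2 ≡ 1, so inverse 2.
M/5 = 231; 231 ≡ 1 (mod 5), inverse 1.
N ≡ 2·385·1 + 6·105·2 + 2·165·2 + 4·231·1 = 3614.
3614 mod 1155 = 149.

149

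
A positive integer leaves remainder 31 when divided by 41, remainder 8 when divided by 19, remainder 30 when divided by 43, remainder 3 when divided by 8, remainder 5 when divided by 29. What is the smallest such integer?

6647443

The moduli are pairwise coprime; N = 41·19·43·8·29 = 7771304.
N/41 = 189544; 189544 ≡ 1 (mod 41), inverse 1.
N/19 = 409016; 409016 ≡ 3 (mod 19); 3·13 ≡ 1, so inverse 13.
N/43 = 180728; 180728 ≡ 42 (mod 43); 42·42 ≡ 1, so inverse 42.
N/8 = 971413; 971413 ≡ 5 (mod 8); 5·5 ≡ 1, so inverse 5.
N/29 = 267976; 267976 ≡ 16 (mod 29); 16·20 ≡ 1, so inverse 20.
x ≡ 31·189544·1 + 8·409016·13 + 30·180728·42 + 3·971413·5 + 5·267976·20 = 317499603.
317499603 mod 7771304 = 6647443.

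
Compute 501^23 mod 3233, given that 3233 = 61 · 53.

Mod 61: 501 ≡ 13; 13^23 ≡ 47 (mod 61).
Mod 53: 501 ≡ 24; 24^23 ≡ 47 (mod 53).
Combine by CRT: x ≡ 47 (mod 61), x ≡ 47 (mod 53) ⇒ x ≡ 47 (mod 3233).

47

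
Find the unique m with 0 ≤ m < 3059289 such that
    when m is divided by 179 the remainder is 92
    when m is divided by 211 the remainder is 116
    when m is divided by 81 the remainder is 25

575935

The moduli are pairwise coprime; N = 179·211·81 = 3059289.
N/179 = 17091; 17091 ≡ 86 (mod 179); 86·102 ≡ 1, so inverse 102.
N/211 = 14499; 14499 ≡ 151 (mod 211); 151·109 ≡ 1, so inverse 109.
N/81 = 37769; 37769 ≡ 23 (mod 81); 23·74 ≡ 1, so inverse 74.
m ≡ 92·17091·102 + 116·14499·109 + 25·37769·74 = 413579950.
413579950 mod 3059289 = 575935.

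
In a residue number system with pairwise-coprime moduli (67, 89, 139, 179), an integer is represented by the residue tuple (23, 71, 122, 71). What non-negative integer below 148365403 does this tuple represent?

36768819

From x ≡ 23 (mod 67) write x = 23 + 67t. Substituting into x ≡ 71 (mod 89) gives 67t ≡ 48 (mod 89), and since 67⁻¹ ≡ 4 (mod 89), t ≡ 14. Hence x ≡ 23 + 67·14 = 961 (mod 5963).
From x ≡ 961 (mod 5963) write x = 961 + 5963t. Substituting into x ≡ 122 (mod 139) gives 5963t ≡ 134 (mod 139), and since 125⁻¹ ≡ 129 (mod 139), t ≡ 50. Hence x ≡ 961 + 5963·50 = 299111 (mod 828857).
From x ≡ 299111 (mod 828857) write x = 299111 + 828857t. Substituting into x ≡ 71 (mod 179) gives 828857t ≡ 69 (mod 179), and since 87⁻¹ ≡ 107 (mod 179), t ≡ 44. Hence x ≡ 299111 + 828857·44 = 36768819 (mod 148365403).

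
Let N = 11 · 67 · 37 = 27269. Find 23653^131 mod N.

25963

Mod 11: 23653 ≡ 3; by Fermat, exponent reduces to 131 mod 10 = 1; 3^1 ≡ 3 (mod 11).
Mod 67: 23653 ≡ 2; by Fermat, exponent reduces to 131 mod 66 = 65; 2^65 ≡ 34 (mod 67).
Mod 37: 23653 ≡ 10; by Fermat, exponent reduces to 131 mod 36 = 23; 10^23 ≡ 26 (mod 37).
Combine by CRT: x ≡ 3 (mod 11), x ≡ 34 (mod 67), x ≡ 26 (mod 37) ⇒ x ≡ 25963 (mod 27269).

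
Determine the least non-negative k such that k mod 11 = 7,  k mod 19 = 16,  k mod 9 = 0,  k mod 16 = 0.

21600

The moduli are pairwise coprime; N = 11·19·9·16 = 30096.
N/11 = 2736; 2736 ≡ 8 (mod 11); 8·7 ≡ 1, so inverse 7.
N/19 = 1584; 1584 ≡ 7 (mod 19); 7·11 ≡ 1, so inverse 11.
N/9 = 3344; 3344 ≡ 5 (mod 9); 5·2 ≡ 1, so inverse 2.
N/16 = 1881; 1881 ≡ 9 (mod 16); 9·9 ≡ 1, so inverse 9.
k ≡ 7·2736·7 + 16·1584·11 + 0·3344·2 + 0·1881·9 = 412848.
412848 mod 30096 = 21600.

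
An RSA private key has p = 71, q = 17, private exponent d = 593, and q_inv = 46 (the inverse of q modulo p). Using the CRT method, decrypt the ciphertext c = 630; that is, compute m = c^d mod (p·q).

1072

d_p = d mod (p−1) = 593 mod 70 = 33; d_q = d mod (q−1) = 1.
m₁ = c^(d_p) mod p: c ≡ 62 (mod 71), and 62^33 mod 71 = 7.
m₂ = c^(d_q) mod q: c ≡ 1 (mod 17), and 1^1 mod 17 = 1.
h = q_inv·(m₁ − m₂) mod p = 46·(7 − 1) mod 71 = 63.
m = m₂ + h·q = 1 + 63·17 = 1072.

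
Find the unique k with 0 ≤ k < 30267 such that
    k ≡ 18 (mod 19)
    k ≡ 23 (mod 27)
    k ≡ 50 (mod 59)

27131

Combine the congruences pairwise.
From k ≡ 18 (mod 19) write k = 18 + 19t. Substituting into k ≡ 23 (mod 27) gives 19t ≡ 5 (mod 27), and since 19⁻¹ ≡ 10 (mod 27), t ≡ 23. Hence k ≡ 18 + 19·23 = 455 (mod 513).
From k ≡ 455 (mod 513) write k = 455 + 513t. Substituting into k ≡ 50 (mod 59) gives 513t ≡ 8 (mod 59), and since 41⁻¹ ≡ 36 (mod 59), t ≡ 52. Hence k ≡ 455 + 513·52 = 27131 (mod 30267).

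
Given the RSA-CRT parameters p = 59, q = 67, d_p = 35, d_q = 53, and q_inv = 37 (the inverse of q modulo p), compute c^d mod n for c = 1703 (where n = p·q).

1305

m₁ = c^(d_p) mod p: c ≡ 51 (mod 59), and 51^35 mod 59 = 7.
m₂ = c^(d_q) mod q: c ≡ 28 (mod 67), and 28^53 mod 67 = 32.
h = q_inv·(m₁ − m₂) mod p = 37·(7 − 32) mod 59 = 19.
m = m₂ + h·q = 32 + 19·67 = 1305.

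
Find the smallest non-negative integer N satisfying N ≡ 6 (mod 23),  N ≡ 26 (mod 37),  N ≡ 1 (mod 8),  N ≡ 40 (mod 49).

283113

From N ≡ 6 (mod 23) write N = 6 + 23t. Substituting into N ≡ 26 (mod 37) gives 23t ≡ 20 (mod 37), and since 23⁻¹ ≡ 29 (mod 37), t ≡ 25. Hence N ≡ 6 + 23·25 = 581 (mod 851).
From N ≡ 581 (mod 851) write N = 581 + 851t. Substituting into N ≡ 1 (mod 8) gives 851t ≡ 4 (mod 8), and since 3⁻¹ ≡ 3 (mod 8), t ≡ 4. Hence N ≡ 581 + 851·4 = 3985 (mod 6808).
From N ≡ 3985 (mod 6808) write N = 3985 + 6808t. Substituting into N ≡ 40 (mod 49) gives 6808t ≡ 24 (mod 49), and since 46⁻¹ ≡ 16 (mod 49), t ≡ 41. Hence N ≡ 3985 + 6808·41 = 283113 (mod 333592).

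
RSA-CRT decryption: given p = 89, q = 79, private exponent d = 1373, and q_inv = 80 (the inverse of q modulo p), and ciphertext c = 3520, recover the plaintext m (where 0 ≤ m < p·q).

1585

d_p = d mod (p−1) = 1373 mod 88 = 53; d_q = d mod (q−1) = 47.
m₁ = c^(d_p) mod p: c ≡ 49 (mod 89), and 49^53 mod 89 = 72.
m₂ = c^(d_q) mod q: c ≡ 44 (mod 79), and 44^47 mod 79 = 5.
h = q_inv·(m₁ − m₂) mod p = 80·(72 − 5) mod 89 = 20.
m = m₂ + h·q = 5 + 20·79 = 1585.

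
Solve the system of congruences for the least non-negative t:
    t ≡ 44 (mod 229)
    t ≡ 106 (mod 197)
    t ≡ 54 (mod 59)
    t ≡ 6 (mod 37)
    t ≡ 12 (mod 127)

The moduli are pairwise coprime; N = 229·197·59·37·127 = 12507173233.
N/229 = 54616477; 54616477 ≡ 206 (mod 229); 206·219 ≡ 1, so inverse 219.
N/197 = 63488189; 63488189 ≡ 14 (mod 197); 14·183 ≡ 1, so inverse 183.
N/59 = 211985987; 211985987 ≡ 49 (mod 59); 49·53 ≡ 1, so inverse 53.
N/37 = 338031709; 338031709 ≡ 5 (mod 37); 5·15 ≡ 1, so inverse 15.
N/127 = 98481679; 98481679 ≡ 37 (mod 127); 37·103 ≡ 1, so inverse 103.
t ≡ 44·54616477·219 + 106·63488189·183 + 54·211985987·53 + 6·338031709·15 + 12·98481679·103 = 2516678366442.
2516678366442 mod 12507173233 = 2736546609.

2736546609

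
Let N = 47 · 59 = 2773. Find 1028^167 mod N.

2647

Mod 47: 1028 ≡ 41; by Fermat, exponent reduces to 167 mod 46 = 29; 41^29 ≡ 15 (mod 47).
Mod 59: 1028 ≡ 25; by Fermat, exponent reduces to 167 mod 58 = 51; 25^51 ≡ 51 (mod 59).
Combine by CRT: x ≡ 15 (mod 47), x ≡ 51 (mod 59) ⇒ x ≡ 2647 (mod 2773).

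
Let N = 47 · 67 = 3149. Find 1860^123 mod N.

Mod 47: 1860 ≡ 27; by Fermat, exponent reduces to 123 mod 46 = 31; 27^31 ≡ 3 (mod 47).
Mod 67: 1860 ≡ 51; by Fermat, exponent reduces to 123 mod 66 = 57; 51^57 ≡ 42 (mod 67).
Combine by CRT: x ≡ 3 (mod 47), x ≡ 42 (mod 67) ⇒ x ≡ 2588 (mod 3149).

2588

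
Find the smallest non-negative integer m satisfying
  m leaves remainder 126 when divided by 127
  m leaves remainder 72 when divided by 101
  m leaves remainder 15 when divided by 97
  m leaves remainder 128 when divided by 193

The moduli are pairwise coprime; N = 127·101·97·193 = 240134267.
N/127 = 1890821; 1890821 ≡ 45 (mod 127); 45·48 ≡ 1, so inverse 48.
N/101 = 2377567; 2377567 ≡ 27 (mod 101); 27·15 ≡ 1, so inverse 15.
N/97 = 2475611; 2475611 ≡ 74 (mod 97); 74·59 ≡ 1, so inverse 59.
N/193 = 1244219; 1244219 ≡ 141 (mod 193); 141·167 ≡ 1, so inverse 167.
m ≡ 126·1890821·48 + 72·2377567·15 + 15·2475611·59 + 128·1244219·167 = 42790798847.
42790798847 mod 240134267 = 46899321.

46899321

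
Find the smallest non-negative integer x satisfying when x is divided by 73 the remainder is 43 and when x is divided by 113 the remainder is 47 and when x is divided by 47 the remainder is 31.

From x ≡ 43 (mod 73) write x = 43 + 73t. Substituting into x ≡ 47 (mod 113) gives 73t ≡ 4 (mod 113), and since 73⁻¹ ≡ 48 (mod 113), t ≡ 79. Hence x ≡ 43 + 73·79 = 5810 (mod 8249).
From x ≡ 5810 (mod 8249) write x = 5810 + 8249t. Substituting into x ≡ 31 (mod 47) gives 8249t ≡ 2 (mod 47), and since 24⁻¹ ≡ 2 (mod 47), t ≡ 4. Hence x ≡ 5810 + 8249·4 = 38806 (mod 387703).

38806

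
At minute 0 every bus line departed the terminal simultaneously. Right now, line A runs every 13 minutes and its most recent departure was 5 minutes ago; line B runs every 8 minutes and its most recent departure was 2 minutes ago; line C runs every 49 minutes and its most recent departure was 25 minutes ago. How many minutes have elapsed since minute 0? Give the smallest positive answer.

4386

Combine the congruences pairwise.
From t ≡ 5 (mod 13) write t = 5 + 13s. Substituting into t ≡ 2 (mod 8) gives 13s ≡ 5 (mod 8), and since 5⁻¹ ≡ 5 (mod 8), s ≡ 1. Hence t ≡ 5 + 13·1 = 18 (mod 104).
From t ≡ 18 (mod 104) write t = 18 + 104s. Substituting into t ≡ 25 (mod 49) gives 104s ≡ 7 (mod 49), and since 6⁻¹ ≡ 41 (mod 49), s ≡ 42. Hence t ≡ 18 + 104·42 = 4386 (mod 5096).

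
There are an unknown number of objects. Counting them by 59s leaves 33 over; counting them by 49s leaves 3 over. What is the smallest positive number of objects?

2747

From N ≡ 33 (mod 59) write N = 33 + 59t. Substituting into N ≡ 3 (mod 49) gives 59t ≡ 19 (mod 49), and since 10⁻¹ ≡ 5 (mod 49), t ≡ 46. Hence N ≡ 33 + 59·46 = 2747 (mod 2891).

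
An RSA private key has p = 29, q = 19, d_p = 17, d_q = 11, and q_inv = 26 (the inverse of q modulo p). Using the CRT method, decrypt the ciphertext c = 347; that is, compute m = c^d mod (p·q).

405

m₁ = c^(d_p) mod p: c ≡ 28 (mod 29), and 28^17 mod 29 = 28.
m₂ = c^(d_q) mod q: c ≡ 5 (mod 19), and 5^11 mod 19 = 6.
h = q_inv·(m₁ − m₂) mod p = 26·(28 − 6) mod 29 = 21.
m = m₂ + h·q = 6 + 21·19 = 405.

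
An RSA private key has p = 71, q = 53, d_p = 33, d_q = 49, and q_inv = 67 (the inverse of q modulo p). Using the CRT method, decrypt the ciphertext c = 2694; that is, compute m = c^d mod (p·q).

102

m₁ = c^(d_p) mod p: c ≡ 67 (mod 71), and 67^33 mod 71 = 31.
m₂ = c^(d_q) mod q: c ≡ 44 (mod 53), and 44^49 mod 53 = 49.
h = q_inv·(m₁ − m₂) mod p = 67·(31 − 49) mod 71 = 1.
m = m₂ + h·q = 49 + 1·53 = 102.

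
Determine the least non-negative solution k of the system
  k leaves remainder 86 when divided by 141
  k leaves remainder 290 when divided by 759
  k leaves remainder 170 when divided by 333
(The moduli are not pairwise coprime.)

Combine the congruences pairwise.
gcd(141, 759) = 3 and 3 | (290 − 86), so the pair is consistent; merging gives k ≡ 29132 (mod 35673), where 35673 = lcm(141, 759).
gcd(35673, 333) = 3 and 3 | (170 − 29132), so the pair is consistent; merging gives k ≡ 885284 (mod 3959703), where 3959703 = lcm(35673, 333).
The solution is unique modulo lcm(141, 759, 333) = 3959703.

885284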